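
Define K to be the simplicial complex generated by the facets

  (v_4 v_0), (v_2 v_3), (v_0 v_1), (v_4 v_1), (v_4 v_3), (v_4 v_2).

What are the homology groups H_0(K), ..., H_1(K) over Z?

H_0 = Z,  H_1 = Z^2.

We work with the vertex ordering v_0 < v_1 < v_2 < v_3 < v_4. The simplices of K, each written with vertices in increasing order, are:

  0-simplices (5): [v_0], [v_1], [v_2], [v_3], [v_4]
  1-simplices (6): [v_0,v_1], [v_0,v_4], [v_1,v_4], [v_2,v_3], [v_2,v_4], [v_3,v_4]

Hence C_0 ≅ Z^5, C_1 ≅ Z^6.

Boundary ∂_1: C_1 → C_0 sends each edge [p,q] (with p < q) to q − p. For instance
  ∂[v_0,v_4] = [v_4] − [v_0].
The resulting 5×6 matrix has rank 4, and its Smith normal form has invariant factors (1,1,1,1).

From H_k ≅ ker(∂_k) / im(∂_{k+1}) we obtain:

  H_0: rank C_0 − rank ∂_1 = 5 − 4 = 1, and the invariant factors of ∂_1 are all 1, so H_0 = Z.
  H_1: rank ker ∂_1 − rank ∂_2 = (6 − 4) − 0 = 2, and there is no ∂_2, so H_1 = Z^2.

(K is a triangulation of a wedge of 2 circles.)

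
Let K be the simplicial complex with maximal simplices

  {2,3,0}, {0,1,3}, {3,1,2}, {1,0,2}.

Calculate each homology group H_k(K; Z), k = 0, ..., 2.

H_0 = Z,  H_1 = 0,  H_2 = Z.

K has 4 vertices, 6 edges, 4 triangles.
rank ∂_0 = 0, rank ∂_1 = 3 ⇒ b_0 = 4 − 0 − 3 = 1; all invariant factors of ∂_1 are 1 so no torsion. So H_0 ≅ Z.
rank ∂_1 = 3, rank ∂_2 = 3 ⇒ b_1 = 6 − 3 − 3 = 0; all invariant factors of ∂_2 are 1 so no torsion. So H_1 ≅ 0.
rank ∂_2 = 3, rank ∂_3 = 0 ⇒ b_2 = 4 − 3 − 0 = 1. So H_2 ≅ Z.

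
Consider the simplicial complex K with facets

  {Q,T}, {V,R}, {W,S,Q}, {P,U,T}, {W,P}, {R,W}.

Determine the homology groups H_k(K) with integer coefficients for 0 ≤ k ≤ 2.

We work with the vertex ordering P < Q < R < S < T < U < V < W. The simplices of K, each written with vertices in increasing order, are:

  0-simplices (8): P, Q, R, S, T, U, V, W
  1-simplices (10): PT, PU, PW, QS, QT, QW, RV, RW, SW, TU
  2-simplices (2): PTU, QSW

Hence C_0 ≅ Z^8, C_1 ≅ Z^10, C_2 ≅ Z^2.

Boundary ∂_1: C_1 → C_0 maps an edge to its endpoints' difference, ∂[p,q] = q − p. For instance
  ∂SW = W − S.
This gives a 8×10 integer matrix of rank 7; reducing to Smith normal form yields diagonal entries (1,1,1,1,1,1,1).

The boundary map ∂_2: C_2 → C_1 maps a triangle to the signed sum of its edges. For instance
  ∂PTU = TU − PU + PT,
  ∂QSW = SW − QW + QS.
The 10×2 boundary matrix has rank 2 and Smith normal form diag(1,1).

Reading off H_k = ker ∂_k / im ∂_{k+1}:

  H_0: rank C_0 − rank ∂_1 = 8 − 7 = 1, and the invariant factors of ∂_1 are all 1, so H_0 ≅ Z.
  H_1: rank ker ∂_1 − rank ∂_2 = (10 − 7) − 2 = 1, and the invariant factors of ∂_2 are all 1, so H_1 ≅ Z.
  H_2: rank ker ∂_2 − rank ∂_3 = (2 − 2) − 0 = 0, and there is no ∂_3, so H_2 ≅ 0.

H_0 ≅ Z,  H_1 ≅ Z,  H_2 = 0.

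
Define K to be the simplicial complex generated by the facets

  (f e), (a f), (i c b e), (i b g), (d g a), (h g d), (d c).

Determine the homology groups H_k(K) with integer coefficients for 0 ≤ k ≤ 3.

H_0 ≅ Z,  H_1 ≅ Z^2,  H_2 = 0,  H_3 = 0.

Order the vertices as a < b < c < d < e < f < g < h < i. Listing each simplex with vertices in this order, K has dimension 3 with simplices:

  0-simplices (9): a, b, c, d, e, f, g, h, i
  1-simplices (16): ad, af, ag, bc, be, bg, bi, cd, ce, ci, dg, dh, ef, ei, gh, gi
  2-simplices (7): adg, bce, bci, bei, bgi, cei, dgh
  3-simplices (1): bcei

Hence C_0 ≅ Z^9, C_1 ≅ Z^16, C_2 ≅ Z^7, C_3 ≅ Z^1.

The boundary map ∂_1: C_1 → C_0 maps an edge to its endpoints' difference, ∂[p,q] = q − p.
The 9×16 boundary matrix has rank 8 and Smith normal form diag(1,1,1,1,1,1,1,1).

∂_2: C_2 → C_1 sends each 2-simplex [p,q,r] to [q,r] − [p,r] + [p,q]. For instance
  ∂cei = ei − ci + ce,
  ∂bci = ci − bi + bc.
This gives a 16×7 integer matrix of rank 6; reducing to Smith normal form yields diagonal entries (1,1,1,1,1,1).

Boundary ∂_3: C_3 → C_2 sends each 3-simplex σ to the alternating sum Σ_i (−1)^i (σ with its i-th vertex removed). For instance
  ∂bcei = cei − bei + bci − bce.
This gives a 7×1 integer matrix of rank 1; reducing to Smith normal form yields diagonal entries (1).

From H_k ≅ ker(∂_k) / im(∂_{k+1}) we obtain:

  H_0: rank C_0 − rank ∂_1 = 9 − 8 = 1, and the invariant factors of ∂_1 are all 1, so H_0 = Z.
  H_1: rank ker ∂_1 − rank ∂_2 = (16 − 8) − 6 = 2, and the invariant factors of ∂_2 are all 1, so H_1 = Z^2.
  H_2: rank ker ∂_2 − rank ∂_3 = (7 − 6) − 1 = 0, and the invariant factors of ∂_3 are all 1, so H_2 = 0.
  H_3: rank ker ∂_3 − rank ∂_4 = (1 − 1) − 0 = 0, and there is no ∂_4, so H_3 = 0.

As a check, the Euler characteristic is 9 − 16 + 7 − 1 = -1, which agrees with 1 − 2 + 0 − 0 = -1.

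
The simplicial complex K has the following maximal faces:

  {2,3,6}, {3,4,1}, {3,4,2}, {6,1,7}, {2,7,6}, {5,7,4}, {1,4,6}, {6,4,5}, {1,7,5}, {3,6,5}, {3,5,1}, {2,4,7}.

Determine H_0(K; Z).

K has 7 vertices, 18 edges, 12 triangles.
rank ∂_0 = 0, rank ∂_1 = 6 ⇒ b_0 = 7 − 0 − 6 = 1; all invariant factors of ∂_1 are 1 so no torsion. So H_0 = Z.

H_0 ≅ Z.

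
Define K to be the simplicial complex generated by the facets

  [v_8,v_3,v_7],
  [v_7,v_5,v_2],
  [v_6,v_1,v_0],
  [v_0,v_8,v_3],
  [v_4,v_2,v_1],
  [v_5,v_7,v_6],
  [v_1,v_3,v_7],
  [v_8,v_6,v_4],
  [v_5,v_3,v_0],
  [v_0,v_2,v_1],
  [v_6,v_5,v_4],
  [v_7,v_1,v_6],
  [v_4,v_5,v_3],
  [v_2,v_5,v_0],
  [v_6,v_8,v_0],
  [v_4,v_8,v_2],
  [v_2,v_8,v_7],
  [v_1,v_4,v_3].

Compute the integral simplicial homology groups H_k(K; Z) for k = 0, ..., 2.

H_0 ≅ Z,  H_1 ≅ Z^2,  H_2 ≅ Z.

We work with the vertex ordering v_0 < v_1 < v_2 < v_3 < v_4 < v_5 < v_6 < v_7 < v_8. The simplices of K, each written with vertices in increasing order, are:

  0-simplices (9): [v_0], [v_1], [v_2], [v_3], [v_4], [v_5], [v_6], [v_7], [v_8]
  1-simplices (27): (27 of them)
  2-simplices (18): (18 of them)

giving chain groups C_0 ≅ Z^9, C_1 ≅ Z^27, C_2 ≅ Z^18.

Boundary ∂_1: C_1 → C_0 sends each edge [p,q] (with p < q) to q − p. For instance
  ∂[v_1,v_6] = [v_6] − [v_1].
The 9×27 boundary matrix has rank 8 and Smith normal form diag(1,1,1,1,1,1,1,1).

∂_2: C_2 → C_1 maps a triangle to the signed sum of its edges. For instance
  ∂[v_1,v_2,v_4] = [v_2,v_4] − [v_1,v_4] + [v_1,v_2],
  ∂[v_2,v_4,v_8] = [v_4,v_8] − [v_2,v_8] + [v_2,v_4].
As a 27×18 matrix over Z this has rank 17, with invariant factors (1,1,1,1,1,1,1,1,1,1,1,1,1,1,1,1,1).

Computing H_k = (kernel of ∂_k) / (image of ∂_{k+1}):

  H_0: rank C_0 − rank ∂_1 = 9 − 8 = 1, and the invariant factors of ∂_1 are all 1, so H_0 ≅ Z.
  H_1: rank ker ∂_1 − rank ∂_2 = (27 − 8) − 17 = 2, and the invariant factors of ∂_2 are all 1, so H_1 ≅ Z^2.
  H_2: rank ker ∂_2 − rank ∂_3 = (18 − 17) − 0 = 1, and there is no ∂_3, so H_2 ≅ Z.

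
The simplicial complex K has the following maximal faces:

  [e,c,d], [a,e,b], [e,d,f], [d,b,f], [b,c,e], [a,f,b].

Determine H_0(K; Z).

H_0 ≅ Z.

Fix the vertex order a < b < c < d < e < f and write every simplex with vertices in increasing order. Then dim K = 2 and the simplices of K are:

  0-simplices (6): a, b, c, d, e, f
  1-simplices (12): ab, ae, af, bc, bd, be, bf, cd, ce, de, df, ef
  2-simplices (6): abe, abf, bce, bdf, cde, def

so the chain groups are C_0 ≅ Z^6, C_1 ≅ Z^12, C_2 ≅ Z^6.

The boundary map ∂_1: C_1 → C_0 sends each edge [p,q] (with p < q) to q − p.
As a 6×12 matrix over Z this has rank 5, with invariant factors (1,1,1,1,1).

∂_2: C_2 → C_1 maps a triangle to the signed sum of its edges. For instance
  ∂bdf = df − bf + bd,
  ∂cde = de − ce + cd.
The 12×6 boundary matrix has rank 6 and Smith normal form diag(1,1,1,1,1,1).

Computing H_k = (kernel of ∂_k) / (image of ∂_{k+1}):

  H_0: rank C_0 − rank ∂_1 = 6 − 5 = 1, and the invariant factors of ∂_1 are all 1, so H_0 ≅ Z.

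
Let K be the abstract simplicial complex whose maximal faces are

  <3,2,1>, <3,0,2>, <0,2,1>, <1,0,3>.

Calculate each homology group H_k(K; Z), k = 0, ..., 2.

Fix the vertex order 0 < 1 < 2 < 3 and write every simplex with vertices in increasing order. Then dim K = 2 and the simplices of K are:

  0-simplices (4): [0], [1], [2], [3]
  1-simplices (6): [0,1], [0,2], [0,3], [1,2], [1,3], [2,3]
  2-simplices (4): [0,1,2], [0,1,3], [0,2,3], [1,2,3]

giving chain groups C_0 ≅ Z^4, C_1 ≅ Z^6, C_2 ≅ Z^4.

The boundary map ∂_1: C_1 → C_0 maps an edge to its endpoints' difference, ∂[p,q] = q − p. For instance
  ∂[2,3] = [3] − [2].
The resulting 4×6 matrix has rank 3, and its Smith normal form has invariant factors (1,1,1).

The boundary map ∂_2: C_2 → C_1 maps a triangle to the signed sum of its edges. For instance
  ∂[0,2,3] = [2,3] − [0,3] + [0,2],
  ∂[0,1,2] = [1,2] − [0,2] + [0,1].
As a 6×4 matrix over Z this has rank 3, with invariant factors (1,1,1).

Now H_k = ker ∂_k / im ∂_{k+1}, so:

  H_0: rank C_0 − rank ∂_1 = 4 − 3 = 1, and the invariant factors of ∂_1 are all 1, so H_0 ≅ Z.
  H_1: rank ker ∂_1 − rank ∂_2 = (6 − 3) − 3 = 0, and the invariant factors of ∂_2 are all 1, so H_1 ≅ 0.
  H_2: rank ker ∂_2 − rank ∂_3 = (4 − 3) − 0 = 1, and there is no ∂_3, so H_2 ≅ Z.

H_0 = Z,  H_1 = 0,  H_2 = Z.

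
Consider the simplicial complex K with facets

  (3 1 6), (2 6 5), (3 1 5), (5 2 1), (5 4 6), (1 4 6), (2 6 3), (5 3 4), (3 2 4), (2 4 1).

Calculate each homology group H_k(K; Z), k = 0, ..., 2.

Fix the vertex order 1 < 2 < 3 < 4 < 5 < 6 and write every simplex with vertices in increasing order. Then dim K = 2 and the simplices of K are:

  0-simplices (6): [1], [2], [3], [4], [5], [6]
  1-simplices (15): [1,2], [1,3], [1,4], [1,5], [1,6], [2,3], [2,4], [2,5], [2,6], [3,4], [3,5], [3,6], [4,5], [4,6], [5,6]
  2-simplices (10): [1,2,4], [1,2,5], [1,3,5], [1,3,6], [1,4,6], [2,3,4], [2,3,6], [2,5,6], [3,4,5], [4,5,6]

so the chain groups are C_0 ≅ Z^6, C_1 ≅ Z^15, C_2 ≅ Z^10.

The boundary map ∂_1: C_1 → C_0 is given by ∂[p,q] = [q] − [p].
As a 6×15 matrix over Z this has rank 5, with invariant factors (1,1,1,1,1).

Boundary ∂_2: C_2 → C_1 maps a triangle to the signed sum of its edges. For instance
  ∂[2,3,6] = [3,6] − [2,6] + [2,3],
  ∂[4,5,6] = [5,6] − [4,6] + [4,5].
The resulting 15×10 matrix has rank 10, and its Smith normal form has invariant factors (1,1,1,1,1,1,1,1,1,2).

Now H_k = ker ∂_k / im ∂_{k+1}, so:

  H_0: rank C_0 − rank ∂_1 = 6 − 5 = 1, and the invariant factors of ∂_1 are all 1, so H_0 = Z.
  H_1: rank ker ∂_1 − rank ∂_2 = (15 − 5) − 10 = 0, and ∂_2 has invariant factor 2 > 1, so H_1 = Z/2.
  H_2: rank ker ∂_2 − rank ∂_3 = (10 − 10) − 0 = 0, and there is no ∂_3, so H_2 = 0.

H_0 ≅ Z,  H_1 ≅ Z/2,  H_2 = 0.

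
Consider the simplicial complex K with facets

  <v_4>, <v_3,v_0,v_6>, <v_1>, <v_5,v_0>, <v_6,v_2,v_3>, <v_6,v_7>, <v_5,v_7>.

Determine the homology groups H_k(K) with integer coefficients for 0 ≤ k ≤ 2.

K has 8 vertices, 8 edges, 2 triangles.
rank ∂_0 = 0, rank ∂_1 = 5 ⇒ b_0 = 8 − 0 − 5 = 3; all invariant factors of ∂_1 are 1 so no torsion. So H_0 = Z^3.
rank ∂_1 = 5, rank ∂_2 = 2 ⇒ b_1 = 8 − 5 − 2 = 1; all invariant factors of ∂_2 are 1 so no torsion. So H_1 = Z.
rank ∂_2 = 2, rank ∂_3 = 0 ⇒ b_2 = 2 − 2 − 0 = 0. So H_2 = 0.

H_0 ≅ Z^3,  H_1 ≅ Z,  H_2 = 0.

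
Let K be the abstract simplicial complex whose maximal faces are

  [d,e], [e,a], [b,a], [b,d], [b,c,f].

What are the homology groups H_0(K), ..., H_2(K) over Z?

Take the total order a < b < c < d < e < f on the vertex set. Then K (dimension 2) consists of the simplices:

  0-simplices (6): a, b, c, d, e, f
  1-simplices (7): ab, ae, bc, bd, bf, cf, de
  2-simplices (1): bcf

so the chain groups are C_0 ≅ Z^6, C_1 ≅ Z^7, C_2 ≅ Z^1.

Boundary ∂_1: C_1 → C_0 sends each edge [p,q] (with p < q) to q − p.
As a 6×7 matrix over Z this has rank 5, with invariant factors (1,1,1,1,1).

Boundary ∂_2: C_2 → C_1 sends each 2-simplex [p,q,r] to [q,r] − [p,r] + [p,q]. For instance
  ∂bcf = cf − bf + bc.
As a 7×1 matrix over Z this has rank 1, with invariant factors (1).

From H_k ≅ ker(∂_k) / im(∂_{k+1}) we obtain:

  H_0: rank C_0 − rank ∂_1 = 6 − 5 = 1, and the invariant factors of ∂_1 are all 1, so H_0 = Z.
  H_1: rank ker ∂_1 − rank ∂_2 = (7 − 5) − 1 = 1, and the invariant factors of ∂_2 are all 1, so H_1 = Z.
  H_2: rank ker ∂_2 − rank ∂_3 = (1 − 1) − 0 = 0, and there is no ∂_3, so H_2 = 0.

As a check, the Euler characteristic is 6 − 7 + 1 = 0, which agrees with 1 − 1 + 0 = 0.

H_0 ≅ Z,  H_1 ≅ Z,  H_2 = 0.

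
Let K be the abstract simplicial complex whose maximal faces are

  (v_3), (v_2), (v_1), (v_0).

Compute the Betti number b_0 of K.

b_0 = 4.

Fix the vertex order v_0 < v_1 < v_2 < v_3 and write every simplex with vertices in increasing order. Then dim K = 0 and the simplices of K are:

  0-simplices (4): [v_0], [v_1], [v_2], [v_3]

so the chain groups are C_0 ≅ Z^4.

From H_k ≅ ker(∂_k) / im(∂_{k+1}) we obtain:

  H_0: rank C_0 − rank ∂_1 = 4 − 0 = 4, and there is no ∂_1, so H_0 ≅ Z^4.

(K is a triangulation of a set of 4 points.)

Hence the Betti numbers are b_0 = 4.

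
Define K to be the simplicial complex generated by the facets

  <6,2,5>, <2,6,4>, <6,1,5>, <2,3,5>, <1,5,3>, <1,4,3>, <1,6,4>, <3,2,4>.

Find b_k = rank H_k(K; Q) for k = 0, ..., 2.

Take the total order 1 < 2 < 3 < 4 < 5 < 6 on the vertex set. Then K (dimension 2) consists of the simplices:

  0-simplices (6): [1], [2], [3], [4], [5], [6]
  1-simplices (12): [1,3], [1,4], [1,5], [1,6], [2,3], [2,4], [2,5], [2,6], [3,4], [3,5], [4,6], [5,6]
  2-simplices (8): [1,3,4], [1,3,5], [1,4,6], [1,5,6], [2,3,4], [2,3,5], [2,4,6], [2,5,6]

so the chain groups are C_0 ≅ Z^6, C_1 ≅ Z^12, C_2 ≅ Z^8.

∂_1: C_1 → C_0 sends each edge [p,q] (with p < q) to q − p. For instance
  ∂[3,4] = [4] − [3].
As a 6×12 matrix over Z this has rank 5, with invariant factors (1,1,1,1,1).

∂_2: C_2 → C_1 maps a triangle to the signed sum of its edges. For instance
  ∂[2,4,6] = [4,6] − [2,6] + [2,4],
  ∂[1,4,6] = [4,6] − [1,6] + [1,4].
This gives a 12×8 integer matrix of rank 7; reducing to Smith normal form yields diagonal entries (1,1,1,1,1,1,1).

Computing H_k = (kernel of ∂_k) / (image of ∂_{k+1}):

  H_0: rank C_0 − rank ∂_1 = 6 − 5 = 1, and the invariant factors of ∂_1 are all 1, so H_0 ≅ Z.
  H_1: rank ker ∂_1 − rank ∂_2 = (12 − 5) − 7 = 0, and the invariant factors of ∂_2 are all 1, so H_1 ≅ 0.
  H_2: rank ker ∂_2 − rank ∂_3 = (8 − 7) − 0 = 1, and there is no ∂_3, so H_2 ≅ Z.

Hence the Betti numbers are b_0 = 1, b_1 = 0, b_2 = 1.

b_0 = 1, b_1 = 0, b_2 = 1.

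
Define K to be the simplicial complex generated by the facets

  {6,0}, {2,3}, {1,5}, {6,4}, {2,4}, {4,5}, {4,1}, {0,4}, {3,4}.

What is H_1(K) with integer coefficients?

Take the total order 0 < 1 < 2 < 3 < 4 < 5 < 6 on the vertex set. Then K (dimension 1) consists of the simplices:

  0-simplices (7): [0], [1], [2], [3], [4], [5], [6]
  1-simplices (9): [0,4], [0,6], [1,4], [1,5], [2,3], [2,4], [3,4], [4,5], [4,6]

so the chain groups are C_0 ≅ Z^7, C_1 ≅ Z^9.

∂_1: C_1 → C_0 is given by ∂[p,q] = [q] − [p].
The 7×9 boundary matrix has rank 6 and Smith normal form diag(1,1,1,1,1,1).

Reading off H_k = ker ∂_k / im ∂_{k+1}:

  H_1: rank ker ∂_1 − rank ∂_2 = (9 − 6) − 0 = 3, and there is no ∂_2, so H_1 ≅ Z^3.

(K is a triangulation of a wedge of 3 circles.)

H_1 = Z^3.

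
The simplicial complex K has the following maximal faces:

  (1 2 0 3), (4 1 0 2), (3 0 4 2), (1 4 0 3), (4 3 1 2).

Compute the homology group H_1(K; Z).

H_1 ≅ 0.

Fix the vertex order 0 < 1 < 2 < 3 < 4 and write every simplex with vertices in increasing order. Then dim K = 3 and the simplices of K are:

  0-simplices (5): [0], [1], [2], [3], [4]
  1-simplices (10): [0,1], [0,2], [0,3], [0,4], [1,2], [1,3], [1,4], [2,3], [2,4], [3,4]
  2-simplices (10): [0,1,2], [0,1,3], [0,1,4], [0,2,3], [0,2,4], [0,3,4], [1,2,3], [1,2,4], [1,3,4], [2,3,4]
  3-simplices (5): [0,1,2,3], [0,1,2,4], [0,1,3,4], [0,2,3,4], [1,2,3,4]

so the chain groups are C_0 ≅ Z^5, C_1 ≅ Z^10, C_2 ≅ Z^10, C_3 ≅ Z^5.

∂_1: C_1 → C_0 maps an edge to its endpoints' difference, ∂[p,q] = q − p. For instance
  ∂[1,4] = [4] − [1].
This gives a 5×10 integer matrix of rank 4; reducing to Smith normal form yields diagonal entries (1,1,1,1).

Boundary ∂_2: C_2 → C_1 acts by ∂[p,q,r] = [q,r] − [p,r] + [p,q]. For instance
  ∂[0,1,2] = [1,2] − [0,2] + [0,1],
  ∂[0,1,3] = [1,3] − [0,3] + [0,1].
The resulting 10×10 matrix has rank 6, and its Smith normal form has invariant factors (1,1,1,1,1,1).

The boundary map ∂_3: C_3 → C_2 sends each 3-simplex σ to the alternating sum Σ_i (−1)^i (σ with its i-th vertex removed). For instance
  ∂[0,1,2,3] = [1,2,3] − [0,2,3] + [0,1,3] − [0,1,2],
  ∂[0,1,2,4] = [1,2,4] − [0,2,4] + [0,1,4] − [0,1,2].
The 10×5 boundary matrix has rank 4 and Smith normal form diag(1,1,1,1).

Reading off H_k = ker ∂_k / im ∂_{k+1}:

  H_1: rank ker ∂_1 − rank ∂_2 = (10 − 4) − 6 = 0, and the invariant factors of ∂_2 are all 1, so H_1 ≅ 0.

(K is a triangulation of the 3-sphere S^3.)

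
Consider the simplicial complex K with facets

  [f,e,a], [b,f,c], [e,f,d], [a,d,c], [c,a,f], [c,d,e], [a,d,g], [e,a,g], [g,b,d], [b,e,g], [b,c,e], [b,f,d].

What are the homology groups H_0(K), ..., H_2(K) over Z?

H_0 = Z,  H_1 = Z/2Z,  H_2 = 0.

Fix the vertex order a < b < c < d < e < f < g and write every simplex with vertices in increasing order. Then dim K = 2 and the simplices of K are:

  0-simplices (7): a, b, c, d, e, f, g
  1-simplices (18): ac, ad, ae, af, ag, bc, bd, be, bf, bg, cd, ce, cf, de, df, dg, ef, eg
  2-simplices (12): acd, acf, adg, aef, aeg, bce, bcf, bdf, bdg, beg, cde, def

so the chain groups are C_0 ≅ Z^7, C_1 ≅ Z^18, C_2 ≅ Z^12.

Boundary ∂_1: C_1 → C_0 sends each edge [p,q] (with p < q) to q − p. For instance
  ∂ae = e − a.
As a 7×18 matrix over Z this has rank 6, with invariant factors (1,1,1,1,1,1).

The boundary map ∂_2: C_2 → C_1 acts by ∂[p,q,r] = [q,r] − [p,r] + [p,q]. For instance
  ∂beg = eg − bg + be,
  ∂adg = dg − ag + ad.
This gives a 18×12 integer matrix of rank 12; reducing to Smith normal form yields diagonal entries (1,1,1,1,1,1,1,1,1,1,1,2).

From H_k ≅ ker(∂_k) / im(∂_{k+1}) we obtain:

  H_0: rank C_0 − rank ∂_1 = 7 − 6 = 1, and the invariant factors of ∂_1 are all 1, so H_0 ≅ Z.
  H_1: rank ker ∂_1 − rank ∂_2 = (18 − 6) − 12 = 0, and ∂_2 has invariant factor 2 > 1, so H_1 ≅ Z/2Z.
  H_2: rank ker ∂_2 − rank ∂_3 = (12 − 12) − 0 = 0, and there is no ∂_3, so H_2 ≅ 0.

As a check, the Euler characteristic is 7 − 18 + 12 = 1, which agrees with 1 − 0 + 0 = 1.
(K is a triangulation of the real projective plane RP^2.)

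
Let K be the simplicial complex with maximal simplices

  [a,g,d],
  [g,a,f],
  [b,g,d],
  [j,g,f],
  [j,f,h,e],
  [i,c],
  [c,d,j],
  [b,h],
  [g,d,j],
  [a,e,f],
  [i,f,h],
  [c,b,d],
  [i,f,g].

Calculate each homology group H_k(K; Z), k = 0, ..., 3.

H_0 ≅ Z,  H_1 ≅ Z^2,  H_2 = 0,  H_3 = 0.

Take the total order a < b < c < d < e < f < g < h < i < j on the vertex set. Then K (dimension 3) consists of the simplices:

  0-simplices (10): a, b, c, d, e, f, g, h, i, j
  1-simplices (24): ad, ae, af, ag, bc, bd, bg, bh, cd, ci, cj, dg, dj, ef, eh, ej, fg, fh, fi, fj, gi, gj, hi, hj
  2-simplices (14): adg, aef, afg, bcd, bdg, cdj, dgj, efh, efj, ehj, fgi, fgj, fhi, fhj
  3-simplices (1): efhj

Hence C_0 ≅ Z^10, C_1 ≅ Z^24, C_2 ≅ Z^14, C_3 ≅ Z^1.

∂_1: C_1 → C_0 sends each edge [p,q] (with p < q) to q − p. For instance
  ∂ef = f − e.
The 10×24 boundary matrix has rank 9 and Smith normal form diag(1,1,1,1,1,1,1,1,1).

The boundary map ∂_2: C_2 → C_1 sends each 2-simplex [p,q,r] to [q,r] − [p,r] + [p,q]. For instance
  ∂efj = fj − ej + ef,
  ∂cdj = dj − cj + cd.
This gives a 24×14 integer matrix of rank 13; reducing to Smith normal form yields diagonal entries (1,1,1,1,1,1,1,1,1,1,1,1,1).

∂_3: C_3 → C_2 sends each 3-simplex σ to the alternating sum Σ_i (−1)^i (σ with its i-th vertex removed). For instance
  ∂efhj = fhj − ehj + efj − efh.
The resulting 14×1 matrix has rank 1, and its Smith normal form has invariant factors (1).

From H_k ≅ ker(∂_k) / im(∂_{k+1}) we obtain:

  H_0: rank C_0 − rank ∂_1 = 10 − 9 = 1, and the invariant factors of ∂_1 are all 1, so H_0 ≅ Z.
  H_1: rank ker ∂_1 − rank ∂_2 = (24 − 9) − 13 = 2, and the invariant factors of ∂_2 are all 1, so H_1 ≅ Z^2.
  H_2: rank ker ∂_2 − rank ∂_3 = (14 − 13) − 1 = 0, and the invariant factors of ∂_3 are all 1, so H_2 ≅ 0.
  H_3: rank ker ∂_3 − rank ∂_4 = (1 − 1) − 0 = 0, and there is no ∂_4, so H_3 ≅ 0.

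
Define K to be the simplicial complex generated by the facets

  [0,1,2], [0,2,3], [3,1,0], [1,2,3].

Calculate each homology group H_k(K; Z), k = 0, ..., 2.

K has 4 vertices, 6 edges, 4 triangles.
rank ∂_0 = 0, rank ∂_1 = 3 ⇒ b_0 = 4 − 0 − 3 = 1; all invariant factors of ∂_1 are 1 so no torsion. So H_0 = Z.
rank ∂_1 = 3, rank ∂_2 = 3 ⇒ b_1 = 6 − 3 − 3 = 0; all invariant factors of ∂_2 are 1 so no torsion. So H_1 = 0.
rank ∂_2 = 3, rank ∂_3 = 0 ⇒ b_2 = 4 − 3 − 0 = 1. So H_2 = Z.

H_0 = Z,  H_1 = 0,  H_2 = Z.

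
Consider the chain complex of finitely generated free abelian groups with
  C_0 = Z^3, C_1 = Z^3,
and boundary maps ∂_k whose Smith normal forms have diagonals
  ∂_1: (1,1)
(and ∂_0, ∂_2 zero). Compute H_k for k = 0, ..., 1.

H_0: b_0 = 3 − 0 − 2 = 1; torsion from ∂_1 factors > 1: none. So H_0 ≅ Z.
H_1: b_1 = 3 − 2 − 0 = 1; torsion from ∂_2 factors > 1: none. So H_1 ≅ Z.

H_0 ≅ Z,  H_1 ≅ Z.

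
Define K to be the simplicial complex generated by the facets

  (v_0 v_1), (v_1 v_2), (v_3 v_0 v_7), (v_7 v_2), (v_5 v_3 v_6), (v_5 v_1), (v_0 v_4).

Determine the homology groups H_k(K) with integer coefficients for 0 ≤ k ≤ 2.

H_0 ≅ Z,  H_1 ≅ Z^2,  H_2 = 0.

K has 8 vertices, 11 edges, 2 triangles.
rank ∂_0 = 0, rank ∂_1 = 7 ⇒ b_0 = 8 − 0 − 7 = 1; all invariant factors of ∂_1 are 1 so no torsion. So H_0 ≅ Z.
rank ∂_1 = 7, rank ∂_2 = 2 ⇒ b_1 = 11 − 7 − 2 = 2; all invariant factors of ∂_2 are 1 so no torsion. So H_1 ≅ Z^2.
rank ∂_2 = 2, rank ∂_3 = 0 ⇒ b_2 = 2 − 2 − 0 = 0. So H_2 ≅ 0.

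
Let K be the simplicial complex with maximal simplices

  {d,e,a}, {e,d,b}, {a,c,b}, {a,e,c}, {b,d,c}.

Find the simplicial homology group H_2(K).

H_2 = 0.

Fix the vertex order a < b < c < d < e and write every simplex with vertices in increasing order. Then dim K = 2 and the simplices of K are:

  0-simplices (5): a, b, c, d, e
  1-simplices (10): ab, ac, ad, ae, bc, bd, be, cd, ce, de
  2-simplices (5): abc, ace, ade, bcd, bde

giving chain groups C_0 ≅ Z^5, C_1 ≅ Z^10, C_2 ≅ Z^5.

∂_1: C_1 → C_0 sends each edge [p,q] (with p < q) to q − p. For instance
  ∂ad = d − a.
This gives a 5×10 integer matrix of rank 4; reducing to Smith normal form yields diagonal entries (1,1,1,1).

The boundary map ∂_2: C_2 → C_1 sends each 2-simplex [p,q,r] to [q,r] − [p,r] + [p,q]. For instance
  ∂ade = de − ae + ad,
  ∂ace = ce − ae + ac.
As a 10×5 matrix over Z this has rank 5, with invariant factors (1,1,1,1,1).

Computing H_k = (kernel of ∂_k) / (image of ∂_{k+1}):

  H_2: rank ker ∂_2 − rank ∂_3 = (5 − 5) − 0 = 0, and there is no ∂_3, so H_2 = 0.

(K is a triangulation of the Möbius band.)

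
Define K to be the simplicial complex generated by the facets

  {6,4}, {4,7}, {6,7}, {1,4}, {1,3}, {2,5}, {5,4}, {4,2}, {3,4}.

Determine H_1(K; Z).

Take the total order 1 < 2 < 3 < 4 < 5 < 6 < 7 on the vertex set. Then K (dimension 1) consists of the simplices:

  0-simplices (7): [1], [2], [3], [4], [5], [6], [7]
  1-simplices (9): [1,3], [1,4], [2,4], [2,5], [3,4], [4,5], [4,6], [4,7], [6,7]

Hence C_0 ≅ Z^7, C_1 ≅ Z^9.

Boundary ∂_1: C_1 → C_0 sends each edge [p,q] (with p < q) to q − p.
The 7×9 boundary matrix has rank 6 and Smith normal form diag(1,1,1,1,1,1).

Now H_k = ker ∂_k / im ∂_{k+1}, so:

  H_1: rank ker ∂_1 − rank ∂_2 = (9 − 6) − 0 = 3, and there is no ∂_2, so H_1 = Z^3.

H_1 ≅ Z^3.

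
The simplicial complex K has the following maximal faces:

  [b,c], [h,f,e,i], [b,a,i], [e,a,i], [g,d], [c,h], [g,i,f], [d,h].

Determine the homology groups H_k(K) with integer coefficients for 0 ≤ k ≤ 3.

H_0 = Z,  H_1 = Z^2,  H_2 = 0,  H_3 = 0.

Order the vertices as a < b < c < d < e < f < g < h < i. Listing each simplex with vertices in this order, K has dimension 3 with simplices:

  0-simplices (9): a, b, c, d, e, f, g, h, i
  1-simplices (16): ab, ae, ai, bc, bi, ch, dg, dh, ef, eh, ei, fg, fh, fi, gi, hi
  2-simplices (7): abi, aei, efh, efi, ehi, fgi, fhi
  3-simplices (1): efhi

Hence C_0 ≅ Z^9, C_1 ≅ Z^16, C_2 ≅ Z^7, C_3 ≅ Z^1.

∂_1: C_1 → C_0 sends each edge [p,q] (with p < q) to q − p. For instance
  ∂gi = i − g.
As a 9×16 matrix over Z this has rank 8, with invariant factors (1,1,1,1,1,1,1,1).

Boundary ∂_2: C_2 → C_1 acts by ∂[p,q,r] = [q,r] − [p,r] + [p,q]. For instance
  ∂fgi = gi − fi + fg,
  ∂ehi = hi − ei + eh.
The 16×7 boundary matrix has rank 6 and Smith normal form diag(1,1,1,1,1,1).

Boundary ∂_3: C_3 → C_2 sends each 3-simplex σ to the alternating sum Σ_i (−1)^i (σ with its i-th vertex removed). For instance
  ∂efhi = fhi − ehi + efi − efh.
The 7×1 boundary matrix has rank 1 and Smith normal form diag(1).

From H_k ≅ ker(∂_k) / im(∂_{k+1}) we obtain:

  H_0: rank C_0 − rank ∂_1 = 9 − 8 = 1, and the invariant factors of ∂_1 are all 1, so H_0 ≅ Z.
  H_1: rank ker ∂_1 − rank ∂_2 = (16 − 8) − 6 = 2, and the invariant factors of ∂_2 are all 1, so H_1 ≅ Z^2.
  H_2: rank ker ∂_2 − rank ∂_3 = (7 − 6) − 1 = 0, and the invariant factors of ∂_3 are all 1, so H_2 ≅ 0.
  H_3: rank ker ∂_3 − rank ∂_4 = (1 − 1) − 0 = 0, and there is no ∂_4, so H_3 ≅ 0.

As a check, the Euler characteristic is 9 − 16 + 7 − 1 = -1, which agrees with 1 − 2 + 0 − 0 = -1.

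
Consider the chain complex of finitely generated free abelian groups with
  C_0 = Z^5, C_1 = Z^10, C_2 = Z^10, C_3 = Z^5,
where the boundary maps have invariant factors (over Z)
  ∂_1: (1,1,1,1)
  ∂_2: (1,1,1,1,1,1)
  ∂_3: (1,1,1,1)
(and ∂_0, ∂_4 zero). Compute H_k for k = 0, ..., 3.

H_0: b_0 = 5 − 0 − 4 = 1; torsion from ∂_1 factors > 1: none. So H_0 ≅ Z.
H_1: b_1 = 10 − 4 − 6 = 0; torsion from ∂_2 factors > 1: none. So H_1 ≅ 0.
H_2: b_2 = 10 − 6 − 4 = 0; torsion from ∂_3 factors > 1: none. So H_2 ≅ 0.
H_3: b_3 = 5 − 4 − 0 = 1; torsion from ∂_4 factors > 1: none. So H_3 ≅ Z.

H_0 ≅ Z,  H_1 = 0,  H_2 = 0,  H_3 ≅ Z.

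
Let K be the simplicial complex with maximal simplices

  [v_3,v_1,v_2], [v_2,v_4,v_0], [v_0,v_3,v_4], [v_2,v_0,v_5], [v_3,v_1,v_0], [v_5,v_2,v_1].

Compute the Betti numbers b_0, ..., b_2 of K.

b_0 = 1, b_1 = 1, b_2 = 0.

We work with the vertex ordering v_0 < v_1 < v_2 < v_3 < v_4 < v_5. The simplices of K, each written with vertices in increasing order, are:

  0-simplices (6): [v_0], [v_1], [v_2], [v_3], [v_4], [v_5]
  1-simplices (12): [v_0,v_1], [v_0,v_2], [v_0,v_3], [v_0,v_4], [v_0,v_5], [v_1,v_2], [v_1,v_3], [v_1,v_5], [v_2,v_3], [v_2,v_4], [v_2,v_5], [v_3,v_4]
  2-simplices (6): [v_0,v_1,v_3], [v_0,v_2,v_4], [v_0,v_2,v_5], [v_0,v_3,v_4], [v_1,v_2,v_3], [v_1,v_2,v_5]

so the chain groups are C_0 ≅ Z^6, C_1 ≅ Z^12, C_2 ≅ Z^6.

The boundary map ∂_1: C_1 → C_0 maps an edge to its endpoints' difference, ∂[p,q] = q − p.
This gives a 6×12 integer matrix of rank 5; reducing to Smith normal form yields diagonal entries (1,1,1,1,1).

∂_2: C_2 → C_1 acts by ∂[p,q,r] = [q,r] − [p,r] + [p,q]. For instance
  ∂[v_0,v_2,v_5] = [v_2,v_5] − [v_0,v_5] + [v_0,v_2],
  ∂[v_0,v_3,v_4] = [v_3,v_4] − [v_0,v_4] + [v_0,v_3].
The resulting 12×6 matrix has rank 6, and its Smith normal form has invariant factors (1,1,1,1,1,1).

Reading off H_k = ker ∂_k / im ∂_{k+1}:

  H_0: rank C_0 − rank ∂_1 = 6 − 5 = 1, and the invariant factors of ∂_1 are all 1, so H_0 = Z.
  H_1: rank ker ∂_1 − rank ∂_2 = (12 − 5) − 6 = 1, and the invariant factors of ∂_2 are all 1, so H_1 = Z.
  H_2: rank ker ∂_2 − rank ∂_3 = (6 − 6) − 0 = 0, and there is no ∂_3, so H_2 = 0.

As a check, the Euler characteristic is 6 − 12 + 6 = 0, which agrees with 1 − 1 + 0 = 0.
(K is a triangulation of the cylinder S^1 x I.)

Hence the Betti numbers are b_0 = 1, b_1 = 1, b_2 = 0.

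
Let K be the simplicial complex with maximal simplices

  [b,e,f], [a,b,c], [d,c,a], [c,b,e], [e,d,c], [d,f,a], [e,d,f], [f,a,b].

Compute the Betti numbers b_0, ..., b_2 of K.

We work with the vertex ordering a < b < c < d < e < f. The simplices of K, each written with vertices in increasing order, are:

  0-simplices (6): a, b, c, d, e, f
  1-simplices (12): ab, ac, ad, af, bc, be, bf, cd, ce, de, df, ef
  2-simplices (8): abc, abf, acd, adf, bce, bef, cde, def

so the chain groups are C_0 ≅ Z^6, C_1 ≅ Z^12, C_2 ≅ Z^8.

∂_1: C_1 → C_0 maps an edge to its endpoints' difference, ∂[p,q] = q − p. For instance
  ∂df = f − d.
The resulting 6×12 matrix has rank 5, and its Smith normal form has invariant factors (1,1,1,1,1).

∂_2: C_2 → C_1 maps a triangle to the signed sum of its edges. For instance
  ∂acd = cd − ad + ac,
  ∂bce = ce − be + bc.
The resulting 12×8 matrix has rank 7, and its Smith normal form has invariant factors (1,1,1,1,1,1,1).

Reading off H_k = ker ∂_k / im ∂_{k+1}:

  H_0: rank C_0 − rank ∂_1 = 6 − 5 = 1, and the invariant factors of ∂_1 are all 1, so H_0 = Z.
  H_1: rank ker ∂_1 − rank ∂_2 = (12 − 5) − 7 = 0, and the invariant factors of ∂_2 are all 1, so H_1 = 0.
  H_2: rank ker ∂_2 − rank ∂_3 = (8 − 7) − 0 = 1, and there is no ∂_3, so H_2 = Z.

(K is a triangulation of the 2-sphere S^2.)

Hence the Betti numbers are b_0 = 1, b_1 = 0, b_2 = 1.

b_0 = 1, b_1 = 0, b_2 = 1.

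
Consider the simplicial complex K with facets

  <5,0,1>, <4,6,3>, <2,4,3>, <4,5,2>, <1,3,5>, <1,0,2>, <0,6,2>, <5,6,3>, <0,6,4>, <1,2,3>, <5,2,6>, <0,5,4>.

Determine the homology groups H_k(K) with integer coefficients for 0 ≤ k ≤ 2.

H_0 = Z,  H_1 = Z/2Z,  H_2 = 0.

Fix the vertex order 0 < 1 < 2 < 3 < 4 < 5 < 6 and write every simplex with vertices in increasing order. Then dim K = 2 and the simplices of K are:

  0-simplices (7): [0], [1], [2], [3], [4], [5], [6]
  1-simplices (18): [0,1], [0,2], [0,4], [0,5], [0,6], [1,2], [1,3], [1,5], [2,3], [2,4], [2,5], [2,6], [3,4], [3,5], [3,6], [4,5], [4,6], [5,6]
  2-simplices (12): [0,1,2], [0,1,5], [0,2,6], [0,4,5], [0,4,6], [1,2,3], [1,3,5], [2,3,4], [2,4,5], [2,5,6], [3,4,6], [3,5,6]

Hence C_0 ≅ Z^7, C_1 ≅ Z^18, C_2 ≅ Z^12.

The boundary map ∂_1: C_1 → C_0 is given by ∂[p,q] = [q] − [p]. For instance
  ∂[1,2] = [2] − [1].
As a 7×18 matrix over Z this has rank 6, with invariant factors (1,1,1,1,1,1).

∂_2: C_2 → C_1 maps a triangle to the signed sum of its edges. For instance
  ∂[2,4,5] = [4,5] − [2,5] + [2,4],
  ∂[3,5,6] = [5,6] − [3,6] + [3,5].
The resulting 18×12 matrix has rank 12, and its Smith normal form has invariant factors (1,1,1,1,1,1,1,1,1,1,1,2).

Reading off H_k = ker ∂_k / im ∂_{k+1}:

  H_0: rank C_0 − rank ∂_1 = 7 − 6 = 1, and the invariant factors of ∂_1 are all 1, so H_0 = Z.
  H_1: rank ker ∂_1 − rank ∂_2 = (18 − 6) − 12 = 0, and ∂_2 has invariant factor 2 > 1, so H_1 = Z/2Z.
  H_2: rank ker ∂_2 − rank ∂_3 = (12 − 12) − 0 = 0, and there is no ∂_3, so H_2 = 0.

As a check, the Euler characteristic is 7 − 18 + 12 = 1, which agrees with 1 − 0 + 0 = 1.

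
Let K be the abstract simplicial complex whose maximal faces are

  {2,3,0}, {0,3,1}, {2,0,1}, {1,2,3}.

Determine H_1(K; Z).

We work with the vertex ordering 0 < 1 < 2 < 3. The simplices of K, each written with vertices in increasing order, are:

  0-simplices (4): [0], [1], [2], [3]
  1-simplices (6): [0,1], [0,2], [0,3], [1,2], [1,3], [2,3]
  2-simplices (4): [0,1,2], [0,1,3], [0,2,3], [1,2,3]

Hence C_0 ≅ Z^4, C_1 ≅ Z^6, C_2 ≅ Z^4.

The boundary map ∂_1: C_1 → C_0 is given by ∂[p,q] = [q] − [p].
The 4×6 boundary matrix has rank 3 and Smith normal form diag(1,1,1).

Boundary ∂_2: C_2 → C_1 acts by ∂[p,q,r] = [q,r] − [p,r] + [p,q]. For instance
  ∂[0,2,3] = [2,3] − [0,3] + [0,2],
  ∂[0,1,3] = [1,3] − [0,3] + [0,1].
This gives a 6×4 integer matrix of rank 3; reducing to Smith normal form yields diagonal entries (1,1,1).

From H_k ≅ ker(∂_k) / im(∂_{k+1}) we obtain:

  H_1: rank ker ∂_1 − rank ∂_2 = (6 − 3) − 3 = 0, and the invariant factors of ∂_2 are all 1, so H_1 = 0.

H_1 ≅ 0.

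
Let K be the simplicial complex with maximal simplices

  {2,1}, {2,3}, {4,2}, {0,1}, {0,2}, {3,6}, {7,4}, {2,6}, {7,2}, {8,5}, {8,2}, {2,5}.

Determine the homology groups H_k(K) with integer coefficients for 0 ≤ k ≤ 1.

Take the total order 0 < 1 < 2 < 3 < 4 < 5 < 6 < 7 < 8 on the vertex set. Then K (dimension 1) consists of the simplices:

  0-simplices (9): [0], [1], [2], [3], [4], [5], [6], [7], [8]
  1-simplices (12): [0,1], [0,2], [1,2], [2,3], [2,4], [2,5], [2,6], [2,7], [2,8], [3,6], [4,7], [5,8]

Hence C_0 ≅ Z^9, C_1 ≅ Z^12.

The boundary map ∂_1: C_1 → C_0 sends each edge [p,q] (with p < q) to q − p.
The 9×12 boundary matrix has rank 8 and Smith normal form diag(1,1,1,1,1,1,1,1).

From H_k ≅ ker(∂_k) / im(∂_{k+1}) we obtain:

  H_0: rank C_0 − rank ∂_1 = 9 − 8 = 1, and the invariant factors of ∂_1 are all 1, so H_0 ≅ Z.
  H_1: rank ker ∂_1 − rank ∂_2 = (12 − 8) − 0 = 4, and there is no ∂_2, so H_1 ≅ Z^4.

As a check, the Euler characteristic is 9 − 12 = -3, which agrees with 1 − 4 = -3.
(K is a triangulation of a wedge of 4 circles.)

H_0 = Z,  H_1 = Z^4.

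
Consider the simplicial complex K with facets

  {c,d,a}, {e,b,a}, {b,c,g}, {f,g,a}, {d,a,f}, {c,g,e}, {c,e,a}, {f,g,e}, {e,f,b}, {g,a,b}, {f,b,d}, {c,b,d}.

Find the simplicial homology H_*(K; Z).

H_0 = Z,  H_1 = Z/2,  H_2 = 0.

Fix the vertex order a < b < c < d < e < f < g and write every simplex with vertices in increasing order. Then dim K = 2 and the simplices of K are:

  0-simplices (7): a, b, c, d, e, f, g
  1-simplices (18): ab, ac, ad, ae, af, ag, bc, bd, be, bf, bg, cd, ce, cg, df, ef, eg, fg
  2-simplices (12): abe, abg, acd, ace, adf, afg, bcd, bcg, bdf, bef, ceg, efg

Hence C_0 ≅ Z^7, C_1 ≅ Z^18, C_2 ≅ Z^12.

The boundary map ∂_1: C_1 → C_0 is given by ∂[p,q] = [q] − [p].
The resulting 7×18 matrix has rank 6, and its Smith normal form has invariant factors (1,1,1,1,1,1).

Boundary ∂_2: C_2 → C_1 sends each 2-simplex [p,q,r] to [q,r] − [p,r] + [p,q]. For instance
  ∂efg = fg − eg + ef,
  ∂adf = df − af + ad.
This gives a 18×12 integer matrix of rank 12; reducing to Smith normal form yields diagonal entries (1,1,1,1,1,1,1,1,1,1,1,2).

Reading off H_k = ker ∂_k / im ∂_{k+1}:

  H_0: rank C_0 − rank ∂_1 = 7 − 6 = 1, and the invariant factors of ∂_1 are all 1, so H_0 = Z.
  H_1: rank ker ∂_1 − rank ∂_2 = (18 − 6) − 12 = 0, and ∂_2 has invariant factor 2 > 1, so H_1 = Z/2.
  H_2: rank ker ∂_2 − rank ∂_3 = (12 − 12) − 0 = 0, and there is no ∂_3, so H_2 = 0.

(K is a triangulation of the real projective plane RP^2.)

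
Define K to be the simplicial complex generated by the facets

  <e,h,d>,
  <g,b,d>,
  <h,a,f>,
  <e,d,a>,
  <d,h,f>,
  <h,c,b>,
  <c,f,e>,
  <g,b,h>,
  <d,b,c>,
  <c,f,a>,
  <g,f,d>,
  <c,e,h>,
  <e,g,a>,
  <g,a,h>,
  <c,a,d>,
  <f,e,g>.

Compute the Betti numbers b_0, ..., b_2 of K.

b_0 = 1, b_1 = 2, b_2 = 1.

We work with the vertex ordering a < b < c < d < e < f < g < h. The simplices of K, each written with vertices in increasing order, are:

  0-simplices (8): a, b, c, d, e, f, g, h
  1-simplices (24): ac, ad, ae, af, ag, ah, bc, bd, bg, bh, cd, ce, cf, ch, de, df, dg, dh, ef, eg, eh, fg, fh, gh
  2-simplices (16): acd, acf, ade, aeg, afh, agh, bcd, bch, bdg, bgh, cef, ceh, deh, dfg, dfh, efg

giving chain groups C_0 ≅ Z^8, C_1 ≅ Z^24, C_2 ≅ Z^16.

∂_1: C_1 → C_0 sends each edge [p,q] (with p < q) to q − p.
This gives a 8×24 integer matrix of rank 7; reducing to Smith normal form yields diagonal entries (1,1,1,1,1,1,1).

The boundary map ∂_2: C_2 → C_1 sends each 2-simplex [p,q,r] to [q,r] − [p,r] + [p,q]. For instance
  ∂acd = cd − ad + ac,
  ∂agh = gh − ah + ag.
This gives a 24×16 integer matrix of rank 15; reducing to Smith normal form yields diagonal entries (1,1,1,1,1,1,1,1,1,1,1,1,1,1,1).

Computing H_k = (kernel of ∂_k) / (image of ∂_{k+1}):

  H_0: rank C_0 − rank ∂_1 = 8 − 7 = 1, and the invariant factors of ∂_1 are all 1, so H_0 = Z.
  H_1: rank ker ∂_1 − rank ∂_2 = (24 − 7) − 15 = 2, and the invariant factors of ∂_2 are all 1, so H_1 = Z^2.
  H_2: rank ker ∂_2 − rank ∂_3 = (16 − 15) − 0 = 1, and there is no ∂_3, so H_2 = Z.

Hence the Betti numbers are b_0 = 1, b_1 = 2, b_2 = 1.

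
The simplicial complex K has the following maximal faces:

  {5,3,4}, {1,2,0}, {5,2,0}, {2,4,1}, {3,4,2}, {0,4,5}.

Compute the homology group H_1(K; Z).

H_1 = Z.

Take the total order 0 < 1 < 2 < 3 < 4 < 5 on the vertex set. Then K (dimension 2) consists of the simplices:

  0-simplices (6): [0], [1], [2], [3], [4], [5]
  1-simplices (12): [0,1], [0,2], [0,4], [0,5], [1,2], [1,4], [2,3], [2,4], [2,5], [3,4], [3,5], [4,5]
  2-simplices (6): [0,1,2], [0,2,5], [0,4,5], [1,2,4], [2,3,4], [3,4,5]

giving chain groups C_0 ≅ Z^6, C_1 ≅ Z^12, C_2 ≅ Z^6.

Boundary ∂_1: C_1 → C_0 is given by ∂[p,q] = [q] − [p].
As a 6×12 matrix over Z this has rank 5, with invariant factors (1,1,1,1,1).

Boundary ∂_2: C_2 → C_1 sends each 2-simplex [p,q,r] to [q,r] − [p,r] + [p,q]. For instance
  ∂[0,2,5] = [2,5] − [0,5] + [0,2],
  ∂[0,4,5] = [4,5] − [0,5] + [0,4].
This gives a 12×6 integer matrix of rank 6; reducing to Smith normal form yields diagonal entries (1,1,1,1,1,1).

Now H_k = ker ∂_k / im ∂_{k+1}, so:

  H_1: rank ker ∂_1 − rank ∂_2 = (12 − 5) − 6 = 1, and the invariant factors of ∂_2 are all 1, so H_1 = Z.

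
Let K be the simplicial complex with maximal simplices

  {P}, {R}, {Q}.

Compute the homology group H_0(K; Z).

Fix the vertex order P < Q < R and write every simplex with vertices in increasing order. Then dim K = 0 and the simplices of K are:

  0-simplices (3): P, Q, R

Hence C_0 ≅ Z^3.

Reading off H_k = ker ∂_k / im ∂_{k+1}:

  H_0: rank C_0 − rank ∂_1 = 3 − 0 = 3, and there is no ∂_1, so H_0 ≅ Z^3.

H_0 ≅ Z^3.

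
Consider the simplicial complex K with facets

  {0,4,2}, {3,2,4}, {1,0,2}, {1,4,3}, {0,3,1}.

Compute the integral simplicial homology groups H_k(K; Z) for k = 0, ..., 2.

H_0 ≅ Z,  H_1 ≅ Z,  H_2 = 0.

Order the vertices as 0 < 1 < 2 < 3 < 4. Listing each simplex with vertices in this order, K has dimension 2 with simplices:

  0-simplices (5): [0], [1], [2], [3], [4]
  1-simplices (10): [0,1], [0,2], [0,3], [0,4], [1,2], [1,3], [1,4], [2,3], [2,4], [3,4]
  2-simplices (5): [0,1,2], [0,1,3], [0,2,4], [1,3,4], [2,3,4]

Hence C_0 ≅ Z^5, C_1 ≅ Z^10, C_2 ≅ Z^5.

The boundary map ∂_1: C_1 → C_0 maps an edge to its endpoints' difference, ∂[p,q] = q − p. For instance
  ∂[2,4] = [4] − [2].
The 5×10 boundary matrix has rank 4 and Smith normal form diag(1,1,1,1).

The boundary map ∂_2: C_2 → C_1 maps a triangle to the signed sum of its edges. For instance
  ∂[0,2,4] = [2,4] − [0,4] + [0,2],
  ∂[1,3,4] = [3,4] − [1,4] + [1,3].
The resulting 10×5 matrix has rank 5, and its Smith normal form has invariant factors (1,1,1,1,1).

From H_k ≅ ker(∂_k) / im(∂_{k+1}) we obtain:

  H_0: rank C_0 − rank ∂_1 = 5 − 4 = 1, and the invariant factors of ∂_1 are all 1, so H_0 = Z.
  H_1: rank ker ∂_1 − rank ∂_2 = (10 − 4) − 5 = 1, and the invariant factors of ∂_2 are all 1, so H_1 = Z.
  H_2: rank ker ∂_2 − rank ∂_3 = (5 − 5) − 0 = 0, and there is no ∂_3, so H_2 = 0.

(K is a triangulation of the Möbius band.)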